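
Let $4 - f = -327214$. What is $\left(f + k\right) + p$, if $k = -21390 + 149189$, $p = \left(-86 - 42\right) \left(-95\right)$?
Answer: $467177$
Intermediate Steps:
$p = 12160$ ($p = \left(-128\right) \left(-95\right) = 12160$)
$f = 327218$ ($f = 4 - -327214 = 4 + 327214 = 327218$)
$k = 127799$
$\left(f + k\right) + p = \left(327218 + 127799\right) + 12160 = 455017 + 12160 = 467177$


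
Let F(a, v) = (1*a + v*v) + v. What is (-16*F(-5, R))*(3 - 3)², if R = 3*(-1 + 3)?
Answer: 0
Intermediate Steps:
R = 6 (R = 3*2 = 6)
F(a, v) = a + v + v² (F(a, v) = (a + v²) + v = a + v + v²)
(-16*F(-5, R))*(3 - 3)² = (-16*(-5 + 6 + 6²))*(3 - 3)² = -16*(-5 + 6 + 36)*0² = -16*37*0 = -592*0 = 0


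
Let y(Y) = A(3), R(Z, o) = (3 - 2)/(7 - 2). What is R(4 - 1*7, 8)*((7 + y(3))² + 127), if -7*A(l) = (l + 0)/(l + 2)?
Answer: 214139/6125 ≈ 34.961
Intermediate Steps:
A(l) = -l/(7*(2 + l)) (A(l) = -(l + 0)/(7*(l + 2)) = -l/(7*(2 + l)))
R(Z, o) = ⅕ (R(Z, o) = 1/5 = 1*(⅕) = ⅕)
y(Y) = -3/35 (y(Y) = -1*3/(14 + 7*3) = -1*3/(14 + 21) = -1*3/35 = -1*3*1/35 = -3/35)
R(4 - 1*7, 8)*((7 + y(3))² + 127) = ((7 - 3/35)² + 127)/5 = ((242/35)² + 127)/5 = (58564/1225 + 127)/5 = (⅕)*(214139/1225) = 214139/6125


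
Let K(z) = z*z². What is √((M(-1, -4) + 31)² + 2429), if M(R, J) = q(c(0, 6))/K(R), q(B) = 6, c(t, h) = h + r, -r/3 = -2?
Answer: √3054 ≈ 55.263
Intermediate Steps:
r = 6 (r = -3*(-2) = 6)
c(t, h) = 6 + h (c(t, h) = h + 6 = 6 + h)
K(z) = z³
M(R, J) = 6/R³ (M(R, J) = 6/(R³) = 6/R³)
√((M(-1, -4) + 31)² + 2429) = √((6/(-1)³ + 31)² + 2429) = √((6*(-1) + 31)² + 2429) = √((-6 + 31)² + 2429) = √(25² + 2429) = √(625 + 2429) = √3054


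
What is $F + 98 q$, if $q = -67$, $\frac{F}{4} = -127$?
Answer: $-7074$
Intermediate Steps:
$F = -508$ ($F = 4 \left(-127\right) = -508$)
$F + 98 q = -508 + 98 \left(-67\right) = -508 - 6566 = -7074$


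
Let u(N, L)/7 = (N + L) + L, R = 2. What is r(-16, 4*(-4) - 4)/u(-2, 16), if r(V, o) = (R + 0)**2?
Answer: 2/105 ≈ 0.019048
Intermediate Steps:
r(V, o) = 4 (r(V, o) = (2 + 0)**2 = 2**2 = 4)
u(N, L) = 7*N + 14*L (u(N, L) = 7*((N + L) + L) = 7*((L + N) + L) = 7*(N + 2*L) = 7*N + 14*L)
r(-16, 4*(-4) - 4)/u(-2, 16) = 4/(7*(-2) + 14*16) = 4/(-14 + 224) = 4/210 = 4*(1/210) = 2/105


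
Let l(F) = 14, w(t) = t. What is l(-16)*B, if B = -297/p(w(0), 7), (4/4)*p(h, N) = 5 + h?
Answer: -4158/5 ≈ -831.60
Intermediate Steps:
p(h, N) = 5 + h
B = -297/5 (B = -297/(5 + 0) = -297/5 ≈ -59.400)
l(-16)*B = 14*(-297/5) = -4158/5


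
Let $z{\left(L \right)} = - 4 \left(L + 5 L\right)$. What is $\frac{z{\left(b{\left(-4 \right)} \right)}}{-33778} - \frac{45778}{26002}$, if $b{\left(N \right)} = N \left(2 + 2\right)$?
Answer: $- \frac{389068513}{219573889} \approx -1.7719$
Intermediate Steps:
$b{\left(N \right)} = 4 N$ ($b{\left(N \right)} = N 4 = 4 N$)
$z{\left(L \right)} = - 24 L$ ($z{\left(L \right)} = - 4 \cdot 6 L = - 24 L$)
$\frac{z{\left(b{\left(-4 \right)} \right)}}{-33778} - \frac{45778}{26002} = \frac{\left(-24\right) 4 \left(-4\right)}{-33778} - \frac{45778}{26002} = \left(-24\right) \left(-16\right) \left(- \frac{1}{33778}\right) - \frac{22889}{13001} = 384 \left(- \frac{1}{33778}\right) - \frac{22889}{13001} = - \frac{192}{16889} - \frac{22889}{13001} = - \frac{389068513}{219573889}$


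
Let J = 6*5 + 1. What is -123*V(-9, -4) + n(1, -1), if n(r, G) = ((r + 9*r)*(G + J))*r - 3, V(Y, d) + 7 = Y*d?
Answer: -3270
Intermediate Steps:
V(Y, d) = -7 + Y*d
J = 31 (J = 30 + 1 = 31)
n(r, G) = -3 + 10*r²*(31 + G) (n(r, G) = ((r + 9*r)*(G + 31))*r - 3 = ((10*r)*(31 + G))*r - 3 = (10*r*(31 + G))*r - 3 = 10*r²*(31 + G) - 3 = -3 + 10*r²*(31 + G))
-123*V(-9, -4) + n(1, -1) = -123*(-7 - 9*(-4)) + (-3 + 310*1² + 10*(-1)*1²) = -123*(-7 + 36) + (-3 + 310*1 + 10*(-1)*1) = -123*29 + (-3 + 310 - 10) = -3567 + 297 = -3270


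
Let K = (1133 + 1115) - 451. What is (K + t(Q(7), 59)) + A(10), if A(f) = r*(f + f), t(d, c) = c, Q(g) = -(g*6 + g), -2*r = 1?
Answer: 1846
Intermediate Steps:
r = -1/2 (r = -1/2*1 = -1/2 ≈ -0.50000)
Q(g) = -7*g (Q(g) = -(6*g + g) = -7*g)
A(f) = -f (A(f) = -(f + f)/2 = -f)
K = 1797 (K = 2248 - 451 = 1797)
(K + t(Q(7), 59)) + A(10) = (1797 + 59) - 1*10 = 1856 - 10 = 1846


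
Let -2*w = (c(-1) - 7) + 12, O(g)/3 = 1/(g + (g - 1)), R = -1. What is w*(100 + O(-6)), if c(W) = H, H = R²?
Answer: -3891/13 ≈ -299.31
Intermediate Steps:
H = 1 (H = (-1)² = 1)
c(W) = 1
O(g) = 3/(-1 + 2*g) (O(g) = 3/(g + (g - 1)) = 3/(g + (-1 + g)) = 3/(-1 + 2*g))
w = -3 (w = -((1 - 7) + 12)/2 = -(-6 + 12)/2 = -½*6 = -3)
w*(100 + O(-6)) = -3*(100 + 3/(-1 + 2*(-6))) = -3*(100 + 3/(-1 - 12)) = -3*(100 + 3/(-13)) = -3*(100 + 3*(-1/13)) = -3*(100 - 3/13) = -3*1297/13 = -3891/13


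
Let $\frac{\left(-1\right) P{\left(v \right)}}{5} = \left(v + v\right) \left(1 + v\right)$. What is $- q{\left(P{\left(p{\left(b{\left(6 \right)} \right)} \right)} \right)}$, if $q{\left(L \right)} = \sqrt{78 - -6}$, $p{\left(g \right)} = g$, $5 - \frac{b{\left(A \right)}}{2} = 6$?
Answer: $- 2 \sqrt{21} \approx -9.1651$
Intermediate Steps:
$b{\left(A \right)} = -2$ ($b{\left(A \right)} = 10 - 12 = -2$)
$P{\left(v \right)} = - 10 v \left(1 + v\right)$ ($P{\left(v \right)} = - 5 \left(v + v\right) \left(1 + v\right) = - 5 \cdot 2 v \left(1 + v\right) = - 10 v \left(1 + v\right)$)
$q{\left(L \right)} = 2 \sqrt{21}$ ($q{\left(L \right)} = \sqrt{78 + 6} = \sqrt{84} = 2 \sqrt{21}$)
$- q{\left(P{\left(p{\left(b{\left(6 \right)} \right)} \right)} \right)} = - 2 \sqrt{21}$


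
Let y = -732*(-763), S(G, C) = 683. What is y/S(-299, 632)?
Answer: 558516/683 ≈ 817.74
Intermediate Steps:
y = 558516
y/S(-299, 632) = 558516/683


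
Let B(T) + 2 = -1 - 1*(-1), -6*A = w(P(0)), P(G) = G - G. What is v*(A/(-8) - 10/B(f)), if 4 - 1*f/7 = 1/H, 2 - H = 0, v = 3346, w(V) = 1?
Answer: 403193/24 ≈ 16800.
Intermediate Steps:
P(G) = 0
H = 2 (H = 2 - 1*0 = 2 + 0 = 2)
A = -⅙ (A = -⅙*1 = -⅙ ≈ -0.16667)
f = 49/2 (f = 28 - 7/2 = 49/2 ≈ 24.500)
B(T) = -2 (B(T) = -2 + (-1 - 1*(-1)) = -2 + (-1 + 1) = -2 + 0 = -2)
v*(A/(-8) - 10/B(f)) = 3346*(-⅙/(-8) - 10/(-2)) = 3346*(-⅙*(-⅛) - 10*(-½)) = 3346*(1/48 + 5) = 3346*(241/48) = 403193/24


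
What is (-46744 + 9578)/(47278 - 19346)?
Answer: -18583/13966 ≈ -1.3306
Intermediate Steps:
(-46744 + 9578)/(47278 - 19346) = -37166/27932 = -37166*1/27932 = -18583/13966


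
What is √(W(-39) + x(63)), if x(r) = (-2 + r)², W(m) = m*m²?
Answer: I*√55598 ≈ 235.79*I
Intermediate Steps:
W(m) = m³
√(W(-39) + x(63)) = √((-39)³ + (-2 + 63)²) = √(-59319 + 61²) = √(-59319 + 3721) = √(-55598) = I*√55598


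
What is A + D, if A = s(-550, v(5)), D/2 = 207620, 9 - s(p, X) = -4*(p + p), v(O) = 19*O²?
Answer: 410849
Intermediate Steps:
s(p, X) = 9 + 8*p (s(p, X) = 9 - (-4)*(p + p) = 9 - (-4)*2*p = 9 - (-8)*p = 9 + 8*p)
D = 415240 (D = 2*207620 = 415240)
A = -4391 (A = 9 + 8*(-550) = 9 - 4400 = -4391)
A + D = -4391 + 415240 = 410849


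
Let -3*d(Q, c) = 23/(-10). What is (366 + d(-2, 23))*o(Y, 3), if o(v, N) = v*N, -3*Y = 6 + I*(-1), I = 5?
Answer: -11003/30 ≈ -366.77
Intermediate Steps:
Y = -⅓ (Y = -(6 + 5*(-1))/3 = -(6 - 5)/3 = -⅓*1 = -⅓ ≈ -0.33333)
d(Q, c) = 23/30 (d(Q, c) = -23/(3*(-10)) = -23*(-1)/(3*10) = -⅓*(-23/10) = 23/30)
o(v, N) = N*v
(366 + d(-2, 23))*o(Y, 3) = (366 + 23/30)*(3*(-⅓)) = (11003/30)*(-1) = -11003/30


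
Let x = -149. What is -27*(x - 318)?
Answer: 12609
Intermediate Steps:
-27*(x - 318) = -27*(-149 - 318) = -27*(-467) = 12609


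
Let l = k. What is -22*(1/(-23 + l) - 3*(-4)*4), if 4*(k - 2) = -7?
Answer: -96008/91 ≈ -1055.0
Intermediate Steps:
k = ¼ (k = 2 + (¼)*(-7) = 2 - 7/4 = ¼ ≈ 0.25000)
l = ¼ ≈ 0.25000
-22*(1/(-23 + l) - 3*(-4)*4) = -22*(1/(-23 + ¼) - 3*(-4)*4) = -22*(1/(-91/4) + 12*4) = -22*(-4/91 + 48) = -22*4364/91 = -96008/91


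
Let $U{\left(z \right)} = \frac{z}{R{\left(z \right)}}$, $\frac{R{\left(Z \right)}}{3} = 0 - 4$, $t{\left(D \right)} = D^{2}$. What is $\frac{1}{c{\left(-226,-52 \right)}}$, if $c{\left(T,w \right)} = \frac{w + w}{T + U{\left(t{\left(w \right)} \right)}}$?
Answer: $\frac{677}{156} \approx 4.3397$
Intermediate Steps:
$R{\left(Z \right)} = -12$ ($R{\left(Z \right)} = 3 \left(0 - 4\right) = 3 \left(-4\right) = -12$)
$U{\left(z \right)} = - \frac{z}{12}$ ($U{\left(z \right)} = \frac{z}{-12} = z \left(- \frac{1}{12}\right) = - \frac{z}{12}$)
$c{\left(T,w \right)} = \frac{2 w}{T - \frac{w^{2}}{12}}$ ($c{\left(T,w \right)} = \frac{w + w}{T - \frac{w^{2}}{12}} = \frac{2 w}{T - \frac{w^{2}}{12}}$)
$\frac{1}{c{\left(-226,-52 \right)}} = \frac{1}{24 \left(-52\right) \frac{1}{- \left(-52\right)^{2} + 12 \left(-226\right)}} = \frac{1}{24 \left(-52\right) \frac{1}{\left(-1\right) 2704 - 2712}} = \frac{1}{24 \left(-52\right) \frac{1}{-2704 - 2712}} = \frac{1}{24 \left(-52\right) \frac{1}{-5416}} = \frac{1}{24 \left(-52\right) \left(- \frac{1}{5416}\right)} = \frac{1}{\frac{156}{677}} = \frac{677}{156}$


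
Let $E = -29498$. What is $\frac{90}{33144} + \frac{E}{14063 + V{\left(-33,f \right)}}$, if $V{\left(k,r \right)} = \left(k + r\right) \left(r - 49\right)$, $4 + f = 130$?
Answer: $- \frac{1452041}{1046798} \approx -1.3871$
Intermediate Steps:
$f = 126$ ($f = -4 + 130 = 126$)
$V{\left(k,r \right)} = \left(-49 + r\right) \left(k + r\right)$ ($V{\left(k,r \right)} = \left(k + r\right) \left(-49 + r\right) = \left(-49 + r\right) \left(k + r\right)$)
$\frac{90}{33144} + \frac{E}{14063 + V{\left(-33,f \right)}} = \frac{90}{33144} - \frac{29498}{14063 - \left(8715 - 15876\right)} = 90 \cdot \frac{1}{33144} - \frac{29498}{14063 + \left(15876 + 1617 - 6174 - 4158\right)} = \frac{15}{5524} - \frac{29498}{14063 + 7161} = \frac{15}{5524} - \frac{29498}{21224} = \frac{15}{5524} - \frac{2107}{1516} = - \frac{1452041}{1046798}$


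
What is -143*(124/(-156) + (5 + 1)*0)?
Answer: 341/3 ≈ 113.67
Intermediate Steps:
-143*(124/(-156) + (5 + 1)*0) = -143*(124*(-1/156) + 6*0) = -143*(-31/39 + 0) = -143*(-31/39) = 341/3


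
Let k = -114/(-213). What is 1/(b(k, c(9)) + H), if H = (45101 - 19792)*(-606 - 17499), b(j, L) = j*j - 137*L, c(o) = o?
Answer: -5041/2309890436354 ≈ -2.1824e-9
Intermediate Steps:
k = 38/71 (k = -114*(-1/213) = 38/71 ≈ 0.53521)
b(j, L) = j**2 - 137*L
H = -458219445 (H = 25309*(-18105) = -458219445)
1/(b(k, c(9)) + H) = 1/(((38/71)**2 - 137*9) - 458219445) = 1/((1444/5041 - 1233) - 458219445) = 1/(-6214109/5041 - 458219445) = 1/(-2309890436354/5041) = -5041/2309890436354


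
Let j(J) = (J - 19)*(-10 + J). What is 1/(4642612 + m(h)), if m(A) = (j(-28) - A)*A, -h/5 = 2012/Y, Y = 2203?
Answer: 4853209/22491883484828 ≈ 2.1578e-7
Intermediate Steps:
j(J) = (-19 + J)*(-10 + J)
h = -10060/2203 ≈ -4.5665
m(A) = A*(1786 - A) (m(A) = ((190 + (-28)**2 - 29*(-28)) - A)*A = ((190 + 784 + 812) - A)*A = (1786 - A)*A = A*(1786 - A))
1/(4642612 + m(h)) = 1/(4642612 - 10060*(1786 - 1*(-10060/2203))/2203) = 1/(4642612 - 10060*(1786 + 10060/2203)/2203) = 1/(4642612 - 10060/2203*3944618/2203) = 1/(4642612 - 39682857080/4853209) = 1/(22491883484828/4853209) = 4853209/22491883484828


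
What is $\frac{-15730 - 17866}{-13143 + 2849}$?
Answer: $\frac{16798}{5147} \approx 3.2636$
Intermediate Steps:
$\frac{-15730 - 17866}{-13143 + 2849} = \frac{-15730 - 17866}{-10294} = \left(-33596\right) \left(- \frac{1}{10294}\right) = \frac{16798}{5147}$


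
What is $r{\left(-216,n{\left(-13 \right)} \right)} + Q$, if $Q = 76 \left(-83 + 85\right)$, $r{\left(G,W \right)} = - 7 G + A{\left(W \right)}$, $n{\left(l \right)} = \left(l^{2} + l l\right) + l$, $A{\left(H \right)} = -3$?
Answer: $1661$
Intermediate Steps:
$n{\left(l \right)} = l + 2 l^{2}$ ($n{\left(l \right)} = \left(l^{2} + l^{2}\right) + l = 2 l^{2} + l = l + 2 l^{2}$)
$r{\left(G,W \right)} = -3 - 7 G$ ($r{\left(G,W \right)} = - 7 G - 3 = -3 - 7 G$)
$Q = 152$ ($Q = 76 \cdot 2 = 152$)
$r{\left(-216,n{\left(-13 \right)} \right)} + Q = \left(-3 - -1512\right) + 152 = \left(-3 + 1512\right) + 152 = 1509 + 152 = 1661$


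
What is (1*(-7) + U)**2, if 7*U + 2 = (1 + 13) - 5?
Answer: 36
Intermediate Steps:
U = 1 (U = -2/7 + ((1 + 13) - 5)/7 = -2/7 + (14 - 5)/7 = -2/7 + (1/7)*9 = -2/7 + 9/7 = 1)
(1*(-7) + U)**2 = (1*(-7) + 1)**2 = (-7 + 1)**2 = (-6)**2 = 36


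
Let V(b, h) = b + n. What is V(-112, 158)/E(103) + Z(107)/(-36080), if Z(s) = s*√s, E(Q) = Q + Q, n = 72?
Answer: -20/103 - 107*√107/36080 ≈ -0.22485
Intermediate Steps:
E(Q) = 2*Q
V(b, h) = 72 + b (V(b, h) = b + 72 = 72 + b)
Z(s) = s^(3/2)
V(-112, 158)/E(103) + Z(107)/(-36080) = (72 - 112)/((2*103)) + 107^(3/2)/(-36080) = -40/206 + (107*√107)*(-1/36080) = -40*1/206 - 107*√107/36080 = -20/103 - 107*√107/36080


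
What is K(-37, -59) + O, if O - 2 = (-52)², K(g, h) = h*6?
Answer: 2352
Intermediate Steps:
K(g, h) = 6*h
O = 2706 (O = 2 + (-52)² = 2 + 2704 = 2706)
K(-37, -59) + O = 6*(-59) + 2706 = -354 + 2706 = 2352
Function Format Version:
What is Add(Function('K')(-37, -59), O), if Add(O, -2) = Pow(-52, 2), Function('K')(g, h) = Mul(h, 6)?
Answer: 2352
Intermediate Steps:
Function('K')(g, h) = Mul(6, h)
O = 2706 (O = Add(2, Pow(-52, 2)) = Add(2, 2704) = 2706)
Add(Function('K')(-37, -59), O) = Add(Mul(6, -59), 2706) = Add(-354, 2706) = 2352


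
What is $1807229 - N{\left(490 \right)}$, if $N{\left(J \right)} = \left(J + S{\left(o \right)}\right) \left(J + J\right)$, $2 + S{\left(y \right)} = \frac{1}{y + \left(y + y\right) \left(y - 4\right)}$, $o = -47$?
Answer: $\frac{6308709803}{4747} \approx 1.329 \cdot 10^{6}$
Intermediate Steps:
$S{\left(y \right)} = -2 + \frac{1}{y + 2 y \left(-4 + y\right)}$ ($S{\left(y \right)} = -2 + \frac{1}{y + \left(y + y\right) \left(y - 4\right)} = -2 + \frac{1}{y + 2 y \left(-4 + y\right)}$)
$N{\left(J \right)} = 2 J \left(- \frac{9493}{4747} + J\right)$ ($N{\left(J \right)} = \left(J + \frac{1 - 4 \left(-47\right)^{2} + 14 \left(-47\right)}{\left(-47\right) \left(-7 + 2 \left(-47\right)\right)}\right) \left(J + J\right) = \left(J - \frac{1 - 8836 - 658}{47 \left(-7 - 94\right)}\right) 2 J = \left(J - \frac{1 - 8836 - 658}{47 \left(-101\right)}\right) 2 J = \left(J - \left(- \frac{1}{4747}\right) \left(-9493\right)\right) 2 J = \left(J - \frac{9493}{4747}\right) 2 J = \left(- \frac{9493}{4747} + J\right) 2 J = 2 J \left(- \frac{9493}{4747} + J\right)$)
$1807229 - N{\left(490 \right)} = 1807229 - \frac{2}{4747} \cdot 490 \left(-9493 + 4747 \cdot 490\right) = 1807229 - \frac{2}{4747} \cdot 490 \left(-9493 + 2326030\right) = 1807229 - \frac{2}{4747} \cdot 490 \cdot 2316537 = 1807229 - \frac{2270206260}{4747} = \frac{6308709803}{4747}$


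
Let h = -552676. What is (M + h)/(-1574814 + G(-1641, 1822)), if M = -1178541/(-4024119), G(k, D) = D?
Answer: 741344271301/2109968998016 ≈ 0.35135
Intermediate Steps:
M = 392847/1341373 (M = -1178541*(-1/4024119) = 392847/1341373 ≈ 0.29287)
(M + h)/(-1574814 + G(-1641, 1822)) = (392847/1341373 - 552676)/(-1574814 + 1822) = -741344271301/1341373/(-1572992) = -741344271301/1341373*(-1/1572992) = 741344271301/2109968998016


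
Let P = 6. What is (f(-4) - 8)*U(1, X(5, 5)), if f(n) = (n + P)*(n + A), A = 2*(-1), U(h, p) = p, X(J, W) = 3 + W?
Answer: -160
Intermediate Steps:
A = -2
f(n) = (-2 + n)*(6 + n) (f(n) = (n + 6)*(n - 2) = (6 + n)*(-2 + n) = (-2 + n)*(6 + n))
(f(-4) - 8)*U(1, X(5, 5)) = ((-12 + (-4)**2 + 4*(-4)) - 8)*(3 + 5) = ((-12 + 16 - 16) - 8)*8 = (-12 - 8)*8 = -20*8 = -160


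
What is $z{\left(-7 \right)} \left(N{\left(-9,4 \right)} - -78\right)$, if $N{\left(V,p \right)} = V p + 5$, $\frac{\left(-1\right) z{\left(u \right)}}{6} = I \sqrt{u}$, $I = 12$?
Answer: $- 3384 i \sqrt{7} \approx - 8953.2 i$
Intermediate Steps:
$z{\left(u \right)} = - 72 \sqrt{u}$ ($z{\left(u \right)} = - 6 \cdot 12 \sqrt{u} = - 72 \sqrt{u}$)
$N{\left(V,p \right)} = 5 + V p$
$z{\left(-7 \right)} \left(N{\left(-9,4 \right)} - -78\right) = - 72 \sqrt{-7} \left(\left(5 - 36\right) - -78\right) = - 72 i \sqrt{7} \left(\left(5 - 36\right) + 78\right) = - 72 i \sqrt{7} \left(-31 + 78\right) = - 72 i \sqrt{7} \cdot 47 = - 3384 i \sqrt{7}$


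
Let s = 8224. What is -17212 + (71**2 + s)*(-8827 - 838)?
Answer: -128223437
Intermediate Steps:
-17212 + (71**2 + s)*(-8827 - 838) = -17212 + (71**2 + 8224)*(-8827 - 838) = -17212 + (5041 + 8224)*(-9665) = -17212 + 13265*(-9665) = -17212 - 128206225 = -128223437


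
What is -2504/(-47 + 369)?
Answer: -1252/161 ≈ -7.7764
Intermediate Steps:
-2504/(-47 + 369) = -2504/322 = (1/322)*(-2504) = -1252/161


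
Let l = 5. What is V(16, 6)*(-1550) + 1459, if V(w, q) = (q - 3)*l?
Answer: -21791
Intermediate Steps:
V(w, q) = -15 + 5*q (V(w, q) = (q - 3)*5 = (-3 + q)*5 = -15 + 5*q)
V(16, 6)*(-1550) + 1459 = (-15 + 5*6)*(-1550) + 1459 = (-15 + 30)*(-1550) + 1459 = 15*(-1550) + 1459 = -23250 + 1459 = -21791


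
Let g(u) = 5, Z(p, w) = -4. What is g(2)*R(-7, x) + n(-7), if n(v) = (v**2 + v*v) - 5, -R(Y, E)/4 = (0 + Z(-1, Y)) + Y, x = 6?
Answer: 313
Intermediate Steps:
R(Y, E) = 16 - 4*Y (R(Y, E) = -4*((0 - 4) + Y) = -4*(-4 + Y) = 16 - 4*Y)
n(v) = -5 + 2*v**2 (n(v) = (v**2 + v**2) - 5 = 2*v**2 - 5 = -5 + 2*v**2)
g(2)*R(-7, x) + n(-7) = 5*(16 - 4*(-7)) + (-5 + 2*(-7)**2) = 5*(16 + 28) + (-5 + 2*49) = 5*44 + (-5 + 98) = 220 + 93 = 313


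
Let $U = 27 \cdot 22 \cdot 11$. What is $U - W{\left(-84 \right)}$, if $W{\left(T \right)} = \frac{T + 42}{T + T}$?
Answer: $\frac{26135}{4} \approx 6533.8$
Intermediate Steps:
$W{\left(T \right)} = \frac{42 + T}{2 T}$
$U = 6534$ ($U = 594 \cdot 11 = 6534$)
$U - W{\left(-84 \right)} = 6534 - \frac{42 - 84}{2 \left(-84\right)} = 6534 - \frac{1}{2} \left(- \frac{1}{84}\right) \left(-42\right) = 6534 - \frac{1}{4} = \frac{26135}{4}$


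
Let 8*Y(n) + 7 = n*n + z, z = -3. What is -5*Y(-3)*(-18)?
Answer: -45/4 ≈ -11.250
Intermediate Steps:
Y(n) = -5/4 + n²/8 (Y(n) = -7/8 + (n*n - 3)/8 = -7/8 + (n² - 3)/8 = -7/8 + (-3 + n²)/8 = -7/8 + (-3/8 + n²/8) = -5/4 + n²/8)
-5*Y(-3)*(-18) = -5*(-5/4 + (⅛)*(-3)²)*(-18) = -5*(-5/4 + (⅛)*9)*(-18) = -5*(-5/4 + 9/8)*(-18) = -5*(-⅛)*(-18) = (5/8)*(-18) = -45/4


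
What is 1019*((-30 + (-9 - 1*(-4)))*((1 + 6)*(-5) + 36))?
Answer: -35665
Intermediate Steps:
1019*((-30 + (-9 - 1*(-4)))*((1 + 6)*(-5) + 36)) = 1019*((-30 + (-9 + 4))*(7*(-5) + 36)) = 1019*((-30 - 5)*(-35 + 36)) = 1019*(-35*1) = 1019*(-35) = -35665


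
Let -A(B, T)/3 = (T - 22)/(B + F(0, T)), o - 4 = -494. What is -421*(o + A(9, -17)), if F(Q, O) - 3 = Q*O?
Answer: 808741/4 ≈ 2.0219e+5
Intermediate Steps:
o = -490 (o = 4 - 494 = -490)
F(Q, O) = 3 + O*Q (F(Q, O) = 3 + Q*O = 3 + O*Q)
A(B, T) = -3*(-22 + T)/(3 + B) (A(B, T) = -3*(T - 22)/(B + (3 + T*0)) = -3*(-22 + T)/(B + (3 + 0)) = -3*(-22 + T)/(B + 3) = -3*(-22 + T)/(3 + B))
-421*(o + A(9, -17)) = -421*(-490 + 3*(22 - 1*(-17))/(3 + 9)) = -421*(-490 + 3*(22 + 17)/12) = -421*(-490 + 3*(1/12)*39) = -421*(-490 + 39/4) = -421*(-1921/4) = 808741/4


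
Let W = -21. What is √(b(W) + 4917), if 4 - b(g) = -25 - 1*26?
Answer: 2*√1243 ≈ 70.512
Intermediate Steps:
b(g) = 55 (b(g) = 4 - (-25 - 1*26) = 4 - (-25 - 26) = 4 - 1*(-51) = 4 + 51 = 55)
√(b(W) + 4917) = √(55 + 4917) = √4972 = 2*√1243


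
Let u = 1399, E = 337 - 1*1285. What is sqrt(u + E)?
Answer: sqrt(451) ≈ 21.237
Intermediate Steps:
E = -948 (E = 337 - 1285 = -948)
sqrt(u + E) = sqrt(1399 - 948) = sqrt(451)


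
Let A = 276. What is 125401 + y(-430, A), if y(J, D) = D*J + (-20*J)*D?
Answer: 2380321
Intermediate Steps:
y(J, D) = -19*D*J (y(J, D) = D*J - 20*D*J = -19*D*J)
125401 + y(-430, A) = 125401 - 19*276*(-430) = 125401 + 2254920 = 2380321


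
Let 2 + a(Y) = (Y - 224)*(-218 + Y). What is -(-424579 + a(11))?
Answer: 380490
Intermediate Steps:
a(Y) = -2 + (-224 + Y)*(-218 + Y) (a(Y) = -2 + (Y - 224)*(-218 + Y) = -2 + (-224 + Y)*(-218 + Y))
-(-424579 + a(11)) = -(-424579 + (48830 + 11² - 442*11)) = -(-424579 + (48830 + 121 - 4862)) = -(-424579 + 44089) = -1*(-380490) = 380490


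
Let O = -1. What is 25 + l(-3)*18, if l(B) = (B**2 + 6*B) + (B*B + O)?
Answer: 7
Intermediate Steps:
l(B) = -1 + 2*B**2 + 6*B (l(B) = (B**2 + 6*B) + (B*B - 1) = (B**2 + 6*B) + (B**2 - 1) = (B**2 + 6*B) + (-1 + B**2) = -1 + 2*B**2 + 6*B)
25 + l(-3)*18 = 25 + (-1 + 2*(-3)**2 + 6*(-3))*18 = 25 + (-1 + 2*9 - 18)*18 = 25 + (-1 + 18 - 18)*18 = 25 - 1*18 = 25 - 18 = 7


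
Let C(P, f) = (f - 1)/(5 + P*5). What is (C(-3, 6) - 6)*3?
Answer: -39/2 ≈ -19.500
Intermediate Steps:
C(P, f) = (-1 + f)/(5 + 5*P)
(C(-3, 6) - 6)*3 = ((-1 + 6)/(5*(1 - 3)) - 6)*3 = ((1/5)*5/(-2) - 6)*3 = ((1/5)*(-1/2)*5 - 6)*3 = (-1/2 - 6)*3 = -13/2*3 = -39/2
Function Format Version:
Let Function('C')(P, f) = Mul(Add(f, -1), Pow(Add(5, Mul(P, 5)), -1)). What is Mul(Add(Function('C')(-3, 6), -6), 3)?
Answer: Rational(-39, 2) ≈ -19.500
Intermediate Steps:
Function('C')(P, f) = Mul(Pow(Add(5, Mul(5, P)), -1), Add(-1, f)) (Function('C')(P, f) = Mul(Add(-1, f), Pow(Add(5, Mul(5, P)), -1)) = Mul(Pow(Add(5, Mul(5, P)), -1), Add(-1, f)))
Mul(Add(Function('C')(-3, 6), -6), 3) = Mul(Add(Mul(Rational(1, 5), Pow(Add(1, -3), -1), Add(-1, 6)), -6), 3) = Mul(Add(Mul(Rational(1, 5), Pow(-2, -1), 5), -6), 3) = Mul(Add(Mul(Rational(1, 5), Rational(-1, 2), 5), -6), 3) = Mul(Add(Rational(-1, 2), -6), 3) = Mul(Rational(-13, 2), 3) = Rational(-39, 2)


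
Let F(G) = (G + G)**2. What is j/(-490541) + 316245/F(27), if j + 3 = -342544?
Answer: 52043335199/476805852 ≈ 109.15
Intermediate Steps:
F(G) = 4*G**2 (F(G) = (2*G)**2 = 4*G**2)
j = -342547 (j = -3 - 342544 = -342547)
j/(-490541) + 316245/F(27) = -342547/(-490541) + 316245/((4*27**2)) = -342547*(-1/490541) + 316245/((4*729)) = 342547/490541 + 316245/2916 = 342547/490541 + 316245*(1/2916) = 342547/490541 + 105415/972 = 52043335199/476805852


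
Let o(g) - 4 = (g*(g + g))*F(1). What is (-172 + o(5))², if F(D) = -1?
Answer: 47524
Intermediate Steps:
o(g) = 4 - 2*g² (o(g) = 4 + (g*(g + g))*(-1) = 4 + (g*(2*g))*(-1) = 4 + (2*g²)*(-1) = 4 - 2*g²)
(-172 + o(5))² = (-172 + (4 - 2*5²))² = (-172 + (4 - 2*25))² = (-172 + (4 - 50))² = (-172 - 46)² = (-218)² = 47524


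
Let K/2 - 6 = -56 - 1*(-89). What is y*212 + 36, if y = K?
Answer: 16572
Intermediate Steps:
K = 78 (K = 12 + 2*(-56 - 1*(-89)) = 12 + 2*(-56 + 89) = 12 + 2*33 = 12 + 66 = 78)
y = 78
y*212 + 36 = 78*212 + 36 = 16536 + 36 = 16572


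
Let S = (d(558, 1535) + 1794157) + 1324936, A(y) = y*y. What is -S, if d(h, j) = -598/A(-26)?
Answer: -81096395/26 ≈ -3.1191e+6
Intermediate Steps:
A(y) = y²
d(h, j) = -23/26 (d(h, j) = -598/((-26)²) = -598/676 = -598*1/676 = -23/26)
S = 81096395/26 (S = (-23/26 + 1794157) + 1324936 = 46648059/26 + 1324936 = 81096395/26 ≈ 3.1191e+6)
-S = -1*81096395/26 = -81096395/26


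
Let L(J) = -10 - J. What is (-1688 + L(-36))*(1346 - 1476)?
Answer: 216060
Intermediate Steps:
(-1688 + L(-36))*(1346 - 1476) = (-1688 + (-10 - 1*(-36)))*(1346 - 1476) = (-1688 + (-10 + 36))*(-130) = (-1688 + 26)*(-130) = -1662*(-130) = 216060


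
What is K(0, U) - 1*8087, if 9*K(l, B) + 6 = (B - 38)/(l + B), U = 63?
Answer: -4585682/567 ≈ -8087.6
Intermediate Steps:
K(l, B) = -⅔ + (-38 + B)/(9*(B + l)) (K(l, B) = -⅔ + ((B - 38)/(l + B))/9 = -⅔ + ((-38 + B)/(B + l))/9 = -⅔ + (-38 + B)/(9*(B + l)))
K(0, U) - 1*8087 = (-38 - 6*0 - 5*63)/(9*(63 + 0)) - 1*8087 = (⅑)*(-38 + 0 - 315)/63 - 8087 = (⅑)*(1/63)*(-353) - 8087 = -353/567 - 8087 = -4585682/567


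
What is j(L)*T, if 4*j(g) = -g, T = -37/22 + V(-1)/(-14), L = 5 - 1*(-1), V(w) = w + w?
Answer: 711/308 ≈ 2.3084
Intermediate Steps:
V(w) = 2*w
L = 6 (L = 5 + 1 = 6)
T = -237/154 (T = -37/22 + (2*(-1))/(-14) = -37*1/22 - 2*(-1/14) = -37/22 + 1/7 = -237/154 ≈ -1.5390)
j(g) = -g/4 (j(g) = (-g)/4 = -g/4)
j(L)*T = -1/4*6*(-237/154) = -3/2*(-237/154) = 711/308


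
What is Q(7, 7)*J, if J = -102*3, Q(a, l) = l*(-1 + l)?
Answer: -12852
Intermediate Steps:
J = -306
Q(7, 7)*J = (7*(-1 + 7))*(-306) = (7*6)*(-306) = 42*(-306) = -12852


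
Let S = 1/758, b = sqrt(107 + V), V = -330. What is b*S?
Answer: I*sqrt(223)/758 ≈ 0.019701*I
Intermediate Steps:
b = I*sqrt(223) (b = sqrt(107 - 330) = sqrt(-223) = I*sqrt(223) ≈ 14.933*I)
S = 1/758 ≈ 0.0013193
b*S = (I*sqrt(223))*(1/758) = I*sqrt(223)/758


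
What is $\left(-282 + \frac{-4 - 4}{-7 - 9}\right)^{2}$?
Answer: $\frac{316969}{4} \approx 79242.0$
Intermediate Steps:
$\left(-282 + \frac{-4 - 4}{-7 - 9}\right)^{2} = \left(-282 - \frac{8}{-16}\right)^{2} = \left(-282 - - \frac{1}{2}\right)^{2} = \left(-282 + \frac{1}{2}\right)^{2} = \left(- \frac{563}{2}\right)^{2} = \frac{316969}{4}$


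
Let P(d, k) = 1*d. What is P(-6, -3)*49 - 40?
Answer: -334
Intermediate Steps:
P(d, k) = d
P(-6, -3)*49 - 40 = -6*49 - 40 = -294 - 40 = -334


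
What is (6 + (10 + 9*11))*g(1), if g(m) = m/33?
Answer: 115/33 ≈ 3.4848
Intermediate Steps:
g(m) = m/33 (g(m) = m*(1/33) = m/33)
(6 + (10 + 9*11))*g(1) = (6 + (10 + 9*11))*((1/33)*1) = (6 + (10 + 99))*(1/33) = (6 + 109)*(1/33) = 115*(1/33) = 115/33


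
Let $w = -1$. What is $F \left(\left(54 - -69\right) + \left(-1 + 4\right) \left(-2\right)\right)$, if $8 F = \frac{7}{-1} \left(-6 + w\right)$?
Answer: $\frac{5733}{8} \approx 716.63$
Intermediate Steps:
$F = \frac{49}{8}$ ($F = \frac{\frac{7}{-1} \left(-6 - 1\right)}{8} = \frac{7 \left(-1\right) \left(-7\right)}{8} = \frac{\left(-7\right) \left(-7\right)}{8} = \frac{1}{8} \cdot 49 = \frac{49}{8} \approx 6.125$)
$F \left(\left(54 - -69\right) + \left(-1 + 4\right) \left(-2\right)\right) = \frac{49 \left(\left(54 - -69\right) + \left(-1 + 4\right) \left(-2\right)\right)}{8} = \frac{49 \left(\left(54 + 69\right) + 3 \left(-2\right)\right)}{8} = \frac{49 \left(123 - 6\right)}{8} = \frac{49}{8} \cdot 117 = \frac{5733}{8}$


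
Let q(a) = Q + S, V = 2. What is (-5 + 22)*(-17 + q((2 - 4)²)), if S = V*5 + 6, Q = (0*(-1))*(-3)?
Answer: -17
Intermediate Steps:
Q = 0 (Q = 0*(-3) = 0)
S = 16 (S = 2*5 + 6 = 10 + 6 = 16)
q(a) = 16 (q(a) = 0 + 16 = 16)
(-5 + 22)*(-17 + q((2 - 4)²)) = (-5 + 22)*(-17 + 16) = 17*(-1) = -17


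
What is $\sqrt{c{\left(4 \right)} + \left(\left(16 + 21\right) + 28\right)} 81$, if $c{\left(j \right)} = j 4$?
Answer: $729$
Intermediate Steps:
$c{\left(j \right)} = 4 j$
$\sqrt{c{\left(4 \right)} + \left(\left(16 + 21\right) + 28\right)} 81 = \sqrt{4 \cdot 4 + \left(\left(16 + 21\right) + 28\right)} 81 = \sqrt{16 + \left(37 + 28\right)} 81 = \sqrt{16 + 65} \cdot 81 = \sqrt{81} \cdot 81 = 9 \cdot 81 = 729$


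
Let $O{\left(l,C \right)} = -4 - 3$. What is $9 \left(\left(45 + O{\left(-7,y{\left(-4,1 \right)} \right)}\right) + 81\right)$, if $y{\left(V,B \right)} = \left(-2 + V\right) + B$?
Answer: $1071$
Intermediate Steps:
$y{\left(V,B \right)} = -2 + B + V$
$O{\left(l,C \right)} = -7$
$9 \left(\left(45 + O{\left(-7,y{\left(-4,1 \right)} \right)}\right) + 81\right) = 9 \left(\left(45 - 7\right) + 81\right) = 9 \left(38 + 81\right) = 9 \cdot 119 = 1071$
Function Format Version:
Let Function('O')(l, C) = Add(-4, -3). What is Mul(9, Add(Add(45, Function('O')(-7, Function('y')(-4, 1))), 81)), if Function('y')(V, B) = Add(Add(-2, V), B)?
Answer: 1071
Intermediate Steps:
Function('y')(V, B) = Add(-2, B, V)
Function('O')(l, C) = -7
Mul(9, Add(Add(45, Function('O')(-7, Function('y')(-4, 1))), 81)) = Mul(9, Add(Add(45, -7), 81)) = Mul(9, Add(38, 81)) = Mul(9, 119) = 1071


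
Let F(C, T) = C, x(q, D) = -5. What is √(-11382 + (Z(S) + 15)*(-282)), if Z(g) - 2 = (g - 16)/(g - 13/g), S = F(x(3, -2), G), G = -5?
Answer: 3*I*√8286/2 ≈ 136.54*I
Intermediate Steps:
S = -5
Z(g) = 2 + (-16 + g)/(g - 13/g) (Z(g) = 2 + (g - 16)/(g - 13/g) = 2 + (-16 + g)/(g - 13/g))
√(-11382 + (Z(S) + 15)*(-282)) = √(-11382 + ((-26 - 16*(-5) + 3*(-5)²)/(-13 + (-5)²) + 15)*(-282)) = √(-11382 + ((-26 + 80 + 3*25)/(-13 + 25) + 15)*(-282)) = √(-11382 + ((-26 + 80 + 75)/12 + 15)*(-282)) = √(-11382 + ((1/12)*129 + 15)*(-282)) = √(-11382 + (43/4 + 15)*(-282)) = √(-11382 + (103/4)*(-282)) = √(-11382 - 14523/2) = √(-37287/2) = 3*I*√8286/2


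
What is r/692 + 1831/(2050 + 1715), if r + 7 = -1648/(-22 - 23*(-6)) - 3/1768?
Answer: 60870202789/133583043360 ≈ 0.45567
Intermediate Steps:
r = -1087407/51272 (r = -7 + (-1648/(-22 - 23*(-6)) - 3/1768) = -7 + (-1648/(-22 + 138) - 3*1/1768) = -7 + (-1648/116 - 3/1768) = -7 + (-1648*1/116 - 3/1768) = -7 + (-412/29 - 3/1768) = -7 - 728503/51272 = -1087407/51272 ≈ -21.209)
r/692 + 1831/(2050 + 1715) = -1087407/51272/692 + 1831/(2050 + 1715) = -1087407/51272*1/692 + 1831/3765 = -1087407/35480224 + 1831*(1/3765) = -1087407/35480224 + 1831/3765 = 60870202789/133583043360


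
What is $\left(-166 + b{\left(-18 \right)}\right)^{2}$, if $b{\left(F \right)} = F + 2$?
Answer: $33124$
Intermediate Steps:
$b{\left(F \right)} = 2 + F$
$\left(-166 + b{\left(-18 \right)}\right)^{2} = \left(-166 + \left(2 - 18\right)\right)^{2} = \left(-166 - 16\right)^{2} = \left(-182\right)^{2} = 33124$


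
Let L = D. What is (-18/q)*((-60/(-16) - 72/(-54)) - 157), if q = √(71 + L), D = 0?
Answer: 5469*√71/142 ≈ 324.53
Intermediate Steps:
L = 0
q = √71 (q = √(71 + 0) = √71 ≈ 8.4261)
(-18/q)*((-60/(-16) - 72/(-54)) - 157) = (-18*√71/71)*((-60/(-16) - 72/(-54)) - 157) = (-18*√71/71)*((-60*(-1/16) - 72*(-1/54)) - 157) = (-18*√71/71)*((15/4 + 4/3) - 157) = (-18*√71/71)*(61/12 - 157) = -18*√71/71*(-1823/12) = 5469*√71/142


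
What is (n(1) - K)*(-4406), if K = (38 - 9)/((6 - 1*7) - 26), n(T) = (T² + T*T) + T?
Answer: -484660/27 ≈ -17950.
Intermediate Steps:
n(T) = T + 2*T² (n(T) = (T² + T²) + T = 2*T² + T = T + 2*T²)
K = -29/27 (K = 29/((6 - 7) - 26) = 29/(-1 - 26) = 29/(-27) = 29*(-1/27) = -29/27 ≈ -1.0741)
(n(1) - K)*(-4406) = (1*(1 + 2*1) - 1*(-29/27))*(-4406) = (1*(1 + 2) + 29/27)*(-4406) = (1*3 + 29/27)*(-4406) = (3 + 29/27)*(-4406) = (110/27)*(-4406) = -484660/27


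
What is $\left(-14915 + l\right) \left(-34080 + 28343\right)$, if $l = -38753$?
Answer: $307893316$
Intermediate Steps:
$\left(-14915 + l\right) \left(-34080 + 28343\right) = \left(-14915 - 38753\right) \left(-34080 + 28343\right) = \left(-53668\right) \left(-5737\right) = 307893316$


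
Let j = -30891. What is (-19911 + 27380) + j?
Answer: -23422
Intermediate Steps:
(-19911 + 27380) + j = (-19911 + 27380) - 30891 = 7469 - 30891 = -23422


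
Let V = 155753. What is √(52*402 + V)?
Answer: √176657 ≈ 420.31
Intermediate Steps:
√(52*402 + V) = √(52*402 + 155753) = √(20904 + 155753) = √176657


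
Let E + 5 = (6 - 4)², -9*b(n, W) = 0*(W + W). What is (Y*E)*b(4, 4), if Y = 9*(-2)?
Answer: 0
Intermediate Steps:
b(n, W) = 0 (b(n, W) = -0*(W + W) = -0*2*W = -⅑*0 = 0)
E = -1 (E = -5 + (6 - 4)² = -5 + 2² = -5 + 4 = -1)
Y = -18
(Y*E)*b(4, 4) = -18*(-1)*0 = 18*0 = 0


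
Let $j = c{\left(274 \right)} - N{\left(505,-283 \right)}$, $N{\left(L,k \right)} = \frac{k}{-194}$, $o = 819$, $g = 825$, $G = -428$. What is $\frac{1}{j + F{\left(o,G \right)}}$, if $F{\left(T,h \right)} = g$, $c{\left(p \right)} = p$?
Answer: $\frac{194}{212923} \approx 0.00091113$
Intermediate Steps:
$F{\left(T,h \right)} = 825$
$N{\left(L,k \right)} = - \frac{k}{194}$ ($N{\left(L,k \right)} = k \left(- \frac{1}{194}\right) = - \frac{k}{194}$)
$j = \frac{52873}{194}$ ($j = 274 - \left(- \frac{1}{194}\right) \left(-283\right) = 274 - \frac{283}{194} = \frac{52873}{194} \approx 272.54$)
$\frac{1}{j + F{\left(o,G \right)}} = \frac{1}{\frac{52873}{194} + 825} = \frac{1}{\frac{212923}{194}} = \frac{194}{212923}$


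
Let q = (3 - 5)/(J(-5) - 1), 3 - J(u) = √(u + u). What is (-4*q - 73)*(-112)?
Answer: 8048 - 64*I*√10 ≈ 8048.0 - 202.39*I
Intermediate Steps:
J(u) = 3 - √2*√u (J(u) = 3 - √(u + u) = 3 - √(2*u) = 3 - √2*√u)
q = -2/(2 - I*√10) (q = (3 - 5)/((3 - √2*√(-5)) - 1) = -2/((3 - √2*I*√5) - 1) = -2/((3 - I*√10) - 1) = -2/(2 - I*√10) ≈ -0.28571 - 0.45175*I)
(-4*q - 73)*(-112) = (-4*(-2/7 - I*√10/7) - 73)*(-112) = ((8/7 + 4*I*√10/7) - 73)*(-112) = (-503/7 + 4*I*√10/7)*(-112) = 8048 - 64*I*√10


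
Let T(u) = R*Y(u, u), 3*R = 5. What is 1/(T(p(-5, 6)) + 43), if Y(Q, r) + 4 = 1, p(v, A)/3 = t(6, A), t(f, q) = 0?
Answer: 1/38 ≈ 0.026316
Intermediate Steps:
p(v, A) = 0 (p(v, A) = 3*0 = 0)
Y(Q, r) = -3 (Y(Q, r) = -4 + 1 = -3)
R = 5/3 (R = (⅓)*5 = 5/3 ≈ 1.6667)
T(u) = -5 (T(u) = (5/3)*(-3) = -5)
1/(T(p(-5, 6)) + 43) = 1/(-5 + 43) = 1/38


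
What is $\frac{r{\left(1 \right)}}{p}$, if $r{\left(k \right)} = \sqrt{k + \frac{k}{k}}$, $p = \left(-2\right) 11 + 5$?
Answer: $- \frac{\sqrt{2}}{17} \approx -0.083189$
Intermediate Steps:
$p = -17$ ($p = -22 + 5 = -17$)
$r{\left(k \right)} = \sqrt{1 + k}$ ($r{\left(k \right)} = \sqrt{k + 1} = \sqrt{1 + k}$)
$\frac{r{\left(1 \right)}}{p} = \frac{\sqrt{1 + 1}}{-17} = \sqrt{2} \left(- \frac{1}{17}\right) = - \frac{\sqrt{2}}{17}$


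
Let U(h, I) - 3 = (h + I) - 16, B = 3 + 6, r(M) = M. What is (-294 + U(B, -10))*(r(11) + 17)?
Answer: -8624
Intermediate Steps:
B = 9
U(h, I) = -13 + I + h (U(h, I) = 3 + ((h + I) - 16) = 3 + ((I + h) - 16) = 3 + (-16 + I + h) = -13 + I + h)
(-294 + U(B, -10))*(r(11) + 17) = (-294 + (-13 - 10 + 9))*(11 + 17) = (-294 - 14)*28 = -308*28 = -8624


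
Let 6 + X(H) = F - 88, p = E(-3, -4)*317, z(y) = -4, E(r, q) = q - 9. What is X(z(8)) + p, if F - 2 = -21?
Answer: -4234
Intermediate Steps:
E(r, q) = -9 + q
F = -19 (F = 2 - 21 = -19)
p = -4121 (p = (-9 - 4)*317 = -13*317 = -4121)
X(H) = -113 (X(H) = -6 + (-19 - 88) = -6 - 107 = -113)
X(z(8)) + p = -113 - 4121 = -4234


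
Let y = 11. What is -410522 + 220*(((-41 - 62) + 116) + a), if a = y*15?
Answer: -371362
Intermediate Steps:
a = 165 (a = 11*15 = 165)
-410522 + 220*(((-41 - 62) + 116) + a) = -410522 + 220*(((-41 - 62) + 116) + 165) = -410522 + 220*((-103 + 116) + 165) = -410522 + 220*(13 + 165) = -410522 + 220*178 = -410522 + 39160 = -371362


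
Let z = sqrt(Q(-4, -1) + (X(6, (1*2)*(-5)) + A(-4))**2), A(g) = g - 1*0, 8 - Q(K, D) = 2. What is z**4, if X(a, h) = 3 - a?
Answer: 3025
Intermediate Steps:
Q(K, D) = 6 (Q(K, D) = 8 - 1*2 = 8 - 2 = 6)
A(g) = g (A(g) = g + 0 = g)
z = sqrt(55) (z = sqrt(6 + ((3 - 1*6) - 4)**2) = sqrt(6 + ((3 - 6) - 4)**2) = sqrt(6 + (-3 - 4)**2) = sqrt(6 + (-7)**2) = sqrt(6 + 49) = sqrt(55) ≈ 7.4162)
z**4 = (sqrt(55))**4 = 3025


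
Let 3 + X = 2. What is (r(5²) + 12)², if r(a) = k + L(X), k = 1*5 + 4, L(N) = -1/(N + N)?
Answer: 1849/4 ≈ 462.25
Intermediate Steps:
X = -1 (X = -3 + 2 = -1)
L(N) = -1/(2*N)
k = 9 (k = 5 + 4 = 9)
r(a) = 19/2 (r(a) = 9 - ½/(-1) = 9 - ½*(-1) = 9 + ½ = 19/2)
(r(5²) + 12)² = (19/2 + 12)² = (43/2)² = 1849/4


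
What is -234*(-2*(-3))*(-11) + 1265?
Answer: 16709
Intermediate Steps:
-234*(-2*(-3))*(-11) + 1265 = -1404*(-11) + 1265 = -234*(-66) + 1265 = 15444 + 1265 = 16709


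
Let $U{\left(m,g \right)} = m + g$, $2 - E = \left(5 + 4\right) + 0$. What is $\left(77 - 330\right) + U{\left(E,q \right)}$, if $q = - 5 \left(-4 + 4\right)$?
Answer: $-260$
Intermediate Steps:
$q = 0$ ($q = \left(-5\right) 0 = 0$)
$E = -7$ ($E = 2 - \left(\left(5 + 4\right) + 0\right) = 2 - \left(9 + 0\right) = 2 - 9 = -7$)
$U{\left(m,g \right)} = g + m$
$\left(77 - 330\right) + U{\left(E,q \right)} = \left(77 - 330\right) + \left(0 - 7\right) = -253 - 7 = -260$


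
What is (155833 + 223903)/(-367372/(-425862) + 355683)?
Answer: 80857566216/75736120559 ≈ 1.0676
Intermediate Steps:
(155833 + 223903)/(-367372/(-425862) + 355683) = 379736/(-367372*(-1/425862) + 355683) = 379736/(183686/212931 + 355683) = 379736/(75736120559/212931) = 379736*(212931/75736120559) = 80857566216/75736120559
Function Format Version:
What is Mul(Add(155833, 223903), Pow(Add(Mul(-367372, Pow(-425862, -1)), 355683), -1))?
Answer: Rational(80857566216, 75736120559) ≈ 1.0676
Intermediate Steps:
Mul(Add(155833, 223903), Pow(Add(Mul(-367372, Pow(-425862, -1)), 355683), -1)) = Mul(379736, Pow(Add(Mul(-367372, Rational(-1, 425862)), 355683), -1)) = Mul(379736, Pow(Add(Rational(183686, 212931), 355683), -1)) = Mul(379736, Pow(Rational(75736120559, 212931), -1)) = Mul(379736, Rational(212931, 75736120559)) = Rational(80857566216, 75736120559)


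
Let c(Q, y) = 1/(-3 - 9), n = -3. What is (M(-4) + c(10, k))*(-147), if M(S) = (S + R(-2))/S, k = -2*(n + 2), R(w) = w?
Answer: -833/4 ≈ -208.25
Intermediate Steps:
k = 2 (k = -2*(-3 + 2) = -2*(-1) = 2)
c(Q, y) = -1/12 (c(Q, y) = 1/(-12) = -1/12)
M(S) = (-2 + S)/S (M(S) = (S - 2)/S = (-2 + S)/S)
(M(-4) + c(10, k))*(-147) = ((-2 - 4)/(-4) - 1/12)*(-147) = (-1/4*(-6) - 1/12)*(-147) = (3/2 - 1/12)*(-147) = (17/12)*(-147) = -833/4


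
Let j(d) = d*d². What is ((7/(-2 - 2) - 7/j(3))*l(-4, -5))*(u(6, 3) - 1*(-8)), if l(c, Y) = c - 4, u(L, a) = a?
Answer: 4774/27 ≈ 176.81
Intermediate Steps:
j(d) = d³
l(c, Y) = -4 + c
((7/(-2 - 2) - 7/j(3))*l(-4, -5))*(u(6, 3) - 1*(-8)) = ((7/(-2 - 2) - 7/(3³))*(-4 - 4))*(3 - 1*(-8)) = ((7/(-4) - 7/27)*(-8))*(3 + 8) = ((7*(-¼) - 7*1/27)*(-8))*11 = ((-7/4 - 7/27)*(-8))*11 = -217/108*(-8)*11 = (434/27)*11 = 4774/27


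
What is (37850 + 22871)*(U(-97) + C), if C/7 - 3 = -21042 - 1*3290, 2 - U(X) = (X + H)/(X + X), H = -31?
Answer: -1003066047181/97 ≈ -1.0341e+10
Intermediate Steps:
U(X) = 2 - (-31 + X)/(2*X) (U(X) = 2 - (X - 31)/(X + X) = 2 - (-31 + X)/(2*X))
C = -170303 (C = 21 + 7*(-21042 - 1*3290) = 21 + 7*(-21042 - 3290) = 21 + 7*(-24332) = 21 - 170324 = -170303)
(37850 + 22871)*(U(-97) + C) = (37850 + 22871)*((½)*(31 + 3*(-97))/(-97) - 170303) = 60721*((½)*(-1/97)*(31 - 291) - 170303) = 60721*((½)*(-1/97)*(-260) - 170303) = 60721*(130/97 - 170303) = 60721*(-16519261/97) = -1003066047181/97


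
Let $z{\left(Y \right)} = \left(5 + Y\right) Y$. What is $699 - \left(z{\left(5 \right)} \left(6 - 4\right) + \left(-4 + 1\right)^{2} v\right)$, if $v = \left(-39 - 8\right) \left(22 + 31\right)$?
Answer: $23018$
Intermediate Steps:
$z{\left(Y \right)} = Y \left(5 + Y\right)$
$v = -2491$ ($v = \left(-47\right) 53 = -2491$)
$699 - \left(z{\left(5 \right)} \left(6 - 4\right) + \left(-4 + 1\right)^{2} v\right) = 699 - \left(5 \left(5 + 5\right) \left(6 - 4\right) + \left(-4 + 1\right)^{2} \left(-2491\right)\right) = 699 - \left(5 \cdot 10 \cdot 2 + \left(-3\right)^{2} \left(-2491\right)\right) = 699 - \left(50 \cdot 2 + 9 \left(-2491\right)\right) = 699 - \left(100 - 22419\right) = 699 - -22319 = 699 + 22319 = 23018$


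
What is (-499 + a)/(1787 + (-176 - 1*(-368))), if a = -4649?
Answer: -5148/1979 ≈ -2.6013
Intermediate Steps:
(-499 + a)/(1787 + (-176 - 1*(-368))) = (-499 - 4649)/(1787 + (-176 - 1*(-368))) = -5148/(1787 + (-176 + 368)) = -5148/(1787 + 192) = -5148/1979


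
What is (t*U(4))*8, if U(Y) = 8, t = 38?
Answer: 2432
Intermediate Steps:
(t*U(4))*8 = (38*8)*8 = 304*8 = 2432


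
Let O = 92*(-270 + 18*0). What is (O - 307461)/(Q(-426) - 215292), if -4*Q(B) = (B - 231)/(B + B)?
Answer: 125831312/81523977 ≈ 1.5435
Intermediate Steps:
O = -24840 (O = 92*(-270 + 0) = 92*(-270) = -24840)
Q(B) = -(-231 + B)/(8*B) (Q(B) = -(B - 231)/(4*(B + B)) = -(-231 + B)/(4*(2*B)) = -(-231 + B)*1/(2*B)/4 = -(-231 + B)/(8*B))
(O - 307461)/(Q(-426) - 215292) = (-24840 - 307461)/((⅛)*(231 - 1*(-426))/(-426) - 215292) = -332301/((⅛)*(-1/426)*(231 + 426) - 215292) = -332301/((⅛)*(-1/426)*657 - 215292) = -332301/(-219/1136 - 215292) = -332301/(-244571931/1136) = -332301*(-1136/244571931) = 125831312/81523977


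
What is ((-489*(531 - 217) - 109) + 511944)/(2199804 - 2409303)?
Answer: -358289/209499 ≈ -1.7102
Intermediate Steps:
((-489*(531 - 217) - 109) + 511944)/(2199804 - 2409303) = ((-489*314 - 109) + 511944)/(-209499) = ((-153546 - 109) + 511944)*(-1/209499) = (-153655 + 511944)*(-1/209499) = 358289*(-1/209499) = -358289/209499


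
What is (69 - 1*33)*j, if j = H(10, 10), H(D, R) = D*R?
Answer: 3600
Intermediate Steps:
j = 100 (j = 10*10 = 100)
(69 - 1*33)*j = (69 - 1*33)*100 = (69 - 33)*100 = 36*100 = 3600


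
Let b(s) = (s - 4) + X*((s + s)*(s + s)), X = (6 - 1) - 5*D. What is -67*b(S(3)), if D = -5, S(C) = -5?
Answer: -200397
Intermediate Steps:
X = 30 (X = (6 - 1) - 5*(-5) = 5 + 25 = 30)
b(s) = -4 + s + 120*s² (b(s) = (s - 4) + 30*((s + s)*(s + s)) = (-4 + s) + 30*((2*s)*(2*s)) = (-4 + s) + 30*(4*s²) = (-4 + s) + 120*s² = -4 + s + 120*s²)
-67*b(S(3)) = -67*(-4 - 5 + 120*(-5)²) = -67*(-4 - 5 + 120*25) = -67*(-4 - 5 + 3000) = -67*2991 = -200397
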